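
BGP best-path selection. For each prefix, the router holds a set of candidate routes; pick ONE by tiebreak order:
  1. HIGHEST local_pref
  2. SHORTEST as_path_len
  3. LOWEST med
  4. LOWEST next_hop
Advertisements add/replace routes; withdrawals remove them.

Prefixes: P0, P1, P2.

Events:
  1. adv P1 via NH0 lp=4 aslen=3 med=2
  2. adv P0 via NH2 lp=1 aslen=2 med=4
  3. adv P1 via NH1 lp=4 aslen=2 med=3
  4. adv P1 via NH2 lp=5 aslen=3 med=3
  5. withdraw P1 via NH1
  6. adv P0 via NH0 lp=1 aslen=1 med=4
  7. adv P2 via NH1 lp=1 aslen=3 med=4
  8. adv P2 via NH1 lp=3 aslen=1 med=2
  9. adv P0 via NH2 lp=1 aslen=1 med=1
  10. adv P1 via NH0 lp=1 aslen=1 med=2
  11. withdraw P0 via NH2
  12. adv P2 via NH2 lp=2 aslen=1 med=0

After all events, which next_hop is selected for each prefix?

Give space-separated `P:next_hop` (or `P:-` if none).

Op 1: best P0=- P1=NH0 P2=-
Op 2: best P0=NH2 P1=NH0 P2=-
Op 3: best P0=NH2 P1=NH1 P2=-
Op 4: best P0=NH2 P1=NH2 P2=-
Op 5: best P0=NH2 P1=NH2 P2=-
Op 6: best P0=NH0 P1=NH2 P2=-
Op 7: best P0=NH0 P1=NH2 P2=NH1
Op 8: best P0=NH0 P1=NH2 P2=NH1
Op 9: best P0=NH2 P1=NH2 P2=NH1
Op 10: best P0=NH2 P1=NH2 P2=NH1
Op 11: best P0=NH0 P1=NH2 P2=NH1
Op 12: best P0=NH0 P1=NH2 P2=NH1

Answer: P0:NH0 P1:NH2 P2:NH1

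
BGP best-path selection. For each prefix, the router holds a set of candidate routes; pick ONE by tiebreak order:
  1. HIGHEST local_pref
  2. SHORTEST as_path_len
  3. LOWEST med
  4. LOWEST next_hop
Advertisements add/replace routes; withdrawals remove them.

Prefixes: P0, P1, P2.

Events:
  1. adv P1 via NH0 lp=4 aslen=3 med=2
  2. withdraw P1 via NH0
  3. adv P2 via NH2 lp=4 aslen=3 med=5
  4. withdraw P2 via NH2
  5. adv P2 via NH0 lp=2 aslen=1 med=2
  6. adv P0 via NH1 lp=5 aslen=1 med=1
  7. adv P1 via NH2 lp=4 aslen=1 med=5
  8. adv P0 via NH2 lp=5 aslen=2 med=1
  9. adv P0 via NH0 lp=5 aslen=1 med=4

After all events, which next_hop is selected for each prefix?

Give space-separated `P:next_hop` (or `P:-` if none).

Answer: P0:NH1 P1:NH2 P2:NH0

Derivation:
Op 1: best P0=- P1=NH0 P2=-
Op 2: best P0=- P1=- P2=-
Op 3: best P0=- P1=- P2=NH2
Op 4: best P0=- P1=- P2=-
Op 5: best P0=- P1=- P2=NH0
Op 6: best P0=NH1 P1=- P2=NH0
Op 7: best P0=NH1 P1=NH2 P2=NH0
Op 8: best P0=NH1 P1=NH2 P2=NH0
Op 9: best P0=NH1 P1=NH2 P2=NH0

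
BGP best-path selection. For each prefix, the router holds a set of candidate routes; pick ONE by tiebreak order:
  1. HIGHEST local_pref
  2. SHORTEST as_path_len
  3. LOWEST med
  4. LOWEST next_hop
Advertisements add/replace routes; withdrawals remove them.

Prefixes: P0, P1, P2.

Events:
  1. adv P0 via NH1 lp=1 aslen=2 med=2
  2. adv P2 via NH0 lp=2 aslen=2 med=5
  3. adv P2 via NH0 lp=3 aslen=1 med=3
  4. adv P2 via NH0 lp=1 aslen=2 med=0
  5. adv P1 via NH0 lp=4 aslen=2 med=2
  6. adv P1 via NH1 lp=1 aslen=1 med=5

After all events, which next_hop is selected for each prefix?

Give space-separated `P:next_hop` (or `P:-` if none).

Op 1: best P0=NH1 P1=- P2=-
Op 2: best P0=NH1 P1=- P2=NH0
Op 3: best P0=NH1 P1=- P2=NH0
Op 4: best P0=NH1 P1=- P2=NH0
Op 5: best P0=NH1 P1=NH0 P2=NH0
Op 6: best P0=NH1 P1=NH0 P2=NH0

Answer: P0:NH1 P1:NH0 P2:NH0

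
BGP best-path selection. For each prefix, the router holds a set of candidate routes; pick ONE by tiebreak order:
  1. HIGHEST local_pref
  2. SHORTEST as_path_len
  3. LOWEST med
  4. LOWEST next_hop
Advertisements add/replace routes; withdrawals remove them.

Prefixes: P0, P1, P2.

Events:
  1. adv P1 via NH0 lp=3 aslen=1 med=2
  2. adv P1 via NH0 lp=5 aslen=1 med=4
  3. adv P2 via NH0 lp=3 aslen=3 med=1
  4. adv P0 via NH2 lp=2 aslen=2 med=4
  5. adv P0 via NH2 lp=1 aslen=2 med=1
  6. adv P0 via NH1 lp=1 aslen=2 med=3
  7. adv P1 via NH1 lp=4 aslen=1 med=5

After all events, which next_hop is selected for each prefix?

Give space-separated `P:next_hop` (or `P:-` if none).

Answer: P0:NH2 P1:NH0 P2:NH0

Derivation:
Op 1: best P0=- P1=NH0 P2=-
Op 2: best P0=- P1=NH0 P2=-
Op 3: best P0=- P1=NH0 P2=NH0
Op 4: best P0=NH2 P1=NH0 P2=NH0
Op 5: best P0=NH2 P1=NH0 P2=NH0
Op 6: best P0=NH2 P1=NH0 P2=NH0
Op 7: best P0=NH2 P1=NH0 P2=NH0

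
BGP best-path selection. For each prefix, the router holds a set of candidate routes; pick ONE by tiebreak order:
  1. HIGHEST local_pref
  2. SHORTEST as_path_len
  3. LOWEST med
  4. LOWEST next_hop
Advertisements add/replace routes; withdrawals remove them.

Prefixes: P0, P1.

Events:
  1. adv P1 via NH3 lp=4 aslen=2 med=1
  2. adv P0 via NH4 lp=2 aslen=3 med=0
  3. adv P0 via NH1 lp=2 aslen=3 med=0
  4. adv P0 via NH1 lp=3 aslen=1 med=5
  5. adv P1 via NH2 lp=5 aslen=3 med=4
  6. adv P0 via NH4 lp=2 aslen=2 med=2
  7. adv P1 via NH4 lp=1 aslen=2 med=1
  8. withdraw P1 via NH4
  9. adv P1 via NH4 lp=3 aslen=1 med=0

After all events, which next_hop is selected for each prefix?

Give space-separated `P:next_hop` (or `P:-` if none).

Op 1: best P0=- P1=NH3
Op 2: best P0=NH4 P1=NH3
Op 3: best P0=NH1 P1=NH3
Op 4: best P0=NH1 P1=NH3
Op 5: best P0=NH1 P1=NH2
Op 6: best P0=NH1 P1=NH2
Op 7: best P0=NH1 P1=NH2
Op 8: best P0=NH1 P1=NH2
Op 9: best P0=NH1 P1=NH2

Answer: P0:NH1 P1:NH2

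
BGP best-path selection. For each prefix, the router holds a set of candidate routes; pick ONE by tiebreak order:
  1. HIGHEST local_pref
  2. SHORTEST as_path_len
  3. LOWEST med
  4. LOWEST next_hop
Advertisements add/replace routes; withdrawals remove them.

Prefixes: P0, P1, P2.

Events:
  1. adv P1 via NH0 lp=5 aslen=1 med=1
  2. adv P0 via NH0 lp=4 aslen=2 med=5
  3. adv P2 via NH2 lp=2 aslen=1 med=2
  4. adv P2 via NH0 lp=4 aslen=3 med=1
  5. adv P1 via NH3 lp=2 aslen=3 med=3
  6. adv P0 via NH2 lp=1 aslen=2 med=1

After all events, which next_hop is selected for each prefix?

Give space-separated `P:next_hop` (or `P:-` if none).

Op 1: best P0=- P1=NH0 P2=-
Op 2: best P0=NH0 P1=NH0 P2=-
Op 3: best P0=NH0 P1=NH0 P2=NH2
Op 4: best P0=NH0 P1=NH0 P2=NH0
Op 5: best P0=NH0 P1=NH0 P2=NH0
Op 6: best P0=NH0 P1=NH0 P2=NH0

Answer: P0:NH0 P1:NH0 P2:NH0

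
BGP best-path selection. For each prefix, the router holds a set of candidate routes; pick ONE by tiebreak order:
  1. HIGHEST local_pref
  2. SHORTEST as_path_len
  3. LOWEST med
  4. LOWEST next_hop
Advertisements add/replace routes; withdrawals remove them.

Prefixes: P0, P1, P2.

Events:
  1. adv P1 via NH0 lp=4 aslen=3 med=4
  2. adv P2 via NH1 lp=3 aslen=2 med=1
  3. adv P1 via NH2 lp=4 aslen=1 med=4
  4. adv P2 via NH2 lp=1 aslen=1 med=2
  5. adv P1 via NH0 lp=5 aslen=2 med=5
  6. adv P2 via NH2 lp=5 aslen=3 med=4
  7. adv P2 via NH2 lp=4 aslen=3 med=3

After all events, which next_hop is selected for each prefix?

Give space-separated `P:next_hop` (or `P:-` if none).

Answer: P0:- P1:NH0 P2:NH2

Derivation:
Op 1: best P0=- P1=NH0 P2=-
Op 2: best P0=- P1=NH0 P2=NH1
Op 3: best P0=- P1=NH2 P2=NH1
Op 4: best P0=- P1=NH2 P2=NH1
Op 5: best P0=- P1=NH0 P2=NH1
Op 6: best P0=- P1=NH0 P2=NH2
Op 7: best P0=- P1=NH0 P2=NH2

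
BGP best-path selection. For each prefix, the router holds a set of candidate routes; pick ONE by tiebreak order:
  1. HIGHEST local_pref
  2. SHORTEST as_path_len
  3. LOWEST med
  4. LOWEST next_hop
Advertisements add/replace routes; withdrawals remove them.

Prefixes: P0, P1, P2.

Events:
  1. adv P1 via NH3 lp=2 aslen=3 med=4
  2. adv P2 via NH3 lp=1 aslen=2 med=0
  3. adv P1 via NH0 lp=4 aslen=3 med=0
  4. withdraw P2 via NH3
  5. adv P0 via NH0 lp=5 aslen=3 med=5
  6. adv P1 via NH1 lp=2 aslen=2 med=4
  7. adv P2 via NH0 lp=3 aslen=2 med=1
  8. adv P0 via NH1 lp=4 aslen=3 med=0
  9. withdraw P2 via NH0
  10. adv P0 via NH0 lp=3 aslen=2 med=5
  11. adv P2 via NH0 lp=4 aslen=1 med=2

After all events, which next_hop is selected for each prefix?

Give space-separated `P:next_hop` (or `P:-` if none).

Op 1: best P0=- P1=NH3 P2=-
Op 2: best P0=- P1=NH3 P2=NH3
Op 3: best P0=- P1=NH0 P2=NH3
Op 4: best P0=- P1=NH0 P2=-
Op 5: best P0=NH0 P1=NH0 P2=-
Op 6: best P0=NH0 P1=NH0 P2=-
Op 7: best P0=NH0 P1=NH0 P2=NH0
Op 8: best P0=NH0 P1=NH0 P2=NH0
Op 9: best P0=NH0 P1=NH0 P2=-
Op 10: best P0=NH1 P1=NH0 P2=-
Op 11: best P0=NH1 P1=NH0 P2=NH0

Answer: P0:NH1 P1:NH0 P2:NH0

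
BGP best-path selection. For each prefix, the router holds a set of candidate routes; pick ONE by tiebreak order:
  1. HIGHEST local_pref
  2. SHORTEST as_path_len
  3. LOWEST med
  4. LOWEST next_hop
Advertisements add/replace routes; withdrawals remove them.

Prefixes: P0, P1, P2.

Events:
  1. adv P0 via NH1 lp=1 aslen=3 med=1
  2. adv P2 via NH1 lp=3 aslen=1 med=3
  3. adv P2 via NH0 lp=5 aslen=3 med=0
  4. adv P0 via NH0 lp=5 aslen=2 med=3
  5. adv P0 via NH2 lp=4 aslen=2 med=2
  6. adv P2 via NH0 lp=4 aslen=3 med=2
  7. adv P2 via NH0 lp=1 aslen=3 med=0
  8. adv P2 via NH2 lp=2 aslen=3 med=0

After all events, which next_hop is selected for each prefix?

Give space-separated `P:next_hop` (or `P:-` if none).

Op 1: best P0=NH1 P1=- P2=-
Op 2: best P0=NH1 P1=- P2=NH1
Op 3: best P0=NH1 P1=- P2=NH0
Op 4: best P0=NH0 P1=- P2=NH0
Op 5: best P0=NH0 P1=- P2=NH0
Op 6: best P0=NH0 P1=- P2=NH0
Op 7: best P0=NH0 P1=- P2=NH1
Op 8: best P0=NH0 P1=- P2=NH1

Answer: P0:NH0 P1:- P2:NH1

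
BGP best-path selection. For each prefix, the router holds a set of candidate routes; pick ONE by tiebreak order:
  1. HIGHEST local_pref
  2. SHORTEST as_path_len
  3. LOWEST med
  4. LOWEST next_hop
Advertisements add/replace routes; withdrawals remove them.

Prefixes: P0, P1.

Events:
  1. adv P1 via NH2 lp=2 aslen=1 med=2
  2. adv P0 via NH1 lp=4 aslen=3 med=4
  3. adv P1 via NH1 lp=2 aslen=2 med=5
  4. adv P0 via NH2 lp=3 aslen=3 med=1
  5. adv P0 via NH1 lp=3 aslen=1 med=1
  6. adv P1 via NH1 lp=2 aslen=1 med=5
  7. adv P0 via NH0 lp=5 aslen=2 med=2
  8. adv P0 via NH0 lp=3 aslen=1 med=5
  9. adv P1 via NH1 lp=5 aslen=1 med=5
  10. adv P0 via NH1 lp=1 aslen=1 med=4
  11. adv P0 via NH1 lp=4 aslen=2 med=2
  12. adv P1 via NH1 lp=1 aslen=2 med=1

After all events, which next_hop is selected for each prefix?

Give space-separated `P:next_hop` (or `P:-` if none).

Op 1: best P0=- P1=NH2
Op 2: best P0=NH1 P1=NH2
Op 3: best P0=NH1 P1=NH2
Op 4: best P0=NH1 P1=NH2
Op 5: best P0=NH1 P1=NH2
Op 6: best P0=NH1 P1=NH2
Op 7: best P0=NH0 P1=NH2
Op 8: best P0=NH1 P1=NH2
Op 9: best P0=NH1 P1=NH1
Op 10: best P0=NH0 P1=NH1
Op 11: best P0=NH1 P1=NH1
Op 12: best P0=NH1 P1=NH2

Answer: P0:NH1 P1:NH2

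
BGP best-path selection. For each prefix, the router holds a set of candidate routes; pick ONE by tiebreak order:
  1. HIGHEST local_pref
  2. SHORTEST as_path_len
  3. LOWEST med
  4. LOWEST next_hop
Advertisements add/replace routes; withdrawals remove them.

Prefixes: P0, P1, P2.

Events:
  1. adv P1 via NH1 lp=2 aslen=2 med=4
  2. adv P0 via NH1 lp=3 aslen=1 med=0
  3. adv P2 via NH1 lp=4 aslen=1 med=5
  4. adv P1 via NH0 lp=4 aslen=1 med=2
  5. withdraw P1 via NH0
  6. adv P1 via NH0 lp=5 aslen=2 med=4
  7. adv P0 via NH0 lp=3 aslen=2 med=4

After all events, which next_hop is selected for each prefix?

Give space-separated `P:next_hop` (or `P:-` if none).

Op 1: best P0=- P1=NH1 P2=-
Op 2: best P0=NH1 P1=NH1 P2=-
Op 3: best P0=NH1 P1=NH1 P2=NH1
Op 4: best P0=NH1 P1=NH0 P2=NH1
Op 5: best P0=NH1 P1=NH1 P2=NH1
Op 6: best P0=NH1 P1=NH0 P2=NH1
Op 7: best P0=NH1 P1=NH0 P2=NH1

Answer: P0:NH1 P1:NH0 P2:NH1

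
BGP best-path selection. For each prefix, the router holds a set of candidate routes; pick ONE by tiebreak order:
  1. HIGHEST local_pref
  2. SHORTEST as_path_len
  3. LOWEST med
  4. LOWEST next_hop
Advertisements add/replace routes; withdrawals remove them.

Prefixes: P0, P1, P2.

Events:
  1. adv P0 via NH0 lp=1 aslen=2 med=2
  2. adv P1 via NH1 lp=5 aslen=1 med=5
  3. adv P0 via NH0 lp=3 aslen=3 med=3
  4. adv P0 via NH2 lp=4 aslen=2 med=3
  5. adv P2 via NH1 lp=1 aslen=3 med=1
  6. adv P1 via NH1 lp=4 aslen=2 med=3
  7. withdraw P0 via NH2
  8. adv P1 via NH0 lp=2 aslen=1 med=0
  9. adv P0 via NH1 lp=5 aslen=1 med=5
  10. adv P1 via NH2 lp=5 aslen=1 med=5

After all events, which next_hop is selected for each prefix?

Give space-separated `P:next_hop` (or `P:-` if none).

Answer: P0:NH1 P1:NH2 P2:NH1

Derivation:
Op 1: best P0=NH0 P1=- P2=-
Op 2: best P0=NH0 P1=NH1 P2=-
Op 3: best P0=NH0 P1=NH1 P2=-
Op 4: best P0=NH2 P1=NH1 P2=-
Op 5: best P0=NH2 P1=NH1 P2=NH1
Op 6: best P0=NH2 P1=NH1 P2=NH1
Op 7: best P0=NH0 P1=NH1 P2=NH1
Op 8: best P0=NH0 P1=NH1 P2=NH1
Op 9: best P0=NH1 P1=NH1 P2=NH1
Op 10: best P0=NH1 P1=NH2 P2=NH1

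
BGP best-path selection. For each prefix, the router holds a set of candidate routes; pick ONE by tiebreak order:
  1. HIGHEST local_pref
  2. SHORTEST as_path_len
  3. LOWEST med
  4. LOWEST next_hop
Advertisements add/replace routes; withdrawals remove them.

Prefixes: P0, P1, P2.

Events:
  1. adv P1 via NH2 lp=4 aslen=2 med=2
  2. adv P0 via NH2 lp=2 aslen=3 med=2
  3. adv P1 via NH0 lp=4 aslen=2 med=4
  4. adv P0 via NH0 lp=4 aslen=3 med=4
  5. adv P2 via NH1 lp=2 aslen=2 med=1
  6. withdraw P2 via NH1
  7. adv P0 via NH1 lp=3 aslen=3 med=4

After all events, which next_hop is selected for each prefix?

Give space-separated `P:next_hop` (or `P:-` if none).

Answer: P0:NH0 P1:NH2 P2:-

Derivation:
Op 1: best P0=- P1=NH2 P2=-
Op 2: best P0=NH2 P1=NH2 P2=-
Op 3: best P0=NH2 P1=NH2 P2=-
Op 4: best P0=NH0 P1=NH2 P2=-
Op 5: best P0=NH0 P1=NH2 P2=NH1
Op 6: best P0=NH0 P1=NH2 P2=-
Op 7: best P0=NH0 P1=NH2 P2=-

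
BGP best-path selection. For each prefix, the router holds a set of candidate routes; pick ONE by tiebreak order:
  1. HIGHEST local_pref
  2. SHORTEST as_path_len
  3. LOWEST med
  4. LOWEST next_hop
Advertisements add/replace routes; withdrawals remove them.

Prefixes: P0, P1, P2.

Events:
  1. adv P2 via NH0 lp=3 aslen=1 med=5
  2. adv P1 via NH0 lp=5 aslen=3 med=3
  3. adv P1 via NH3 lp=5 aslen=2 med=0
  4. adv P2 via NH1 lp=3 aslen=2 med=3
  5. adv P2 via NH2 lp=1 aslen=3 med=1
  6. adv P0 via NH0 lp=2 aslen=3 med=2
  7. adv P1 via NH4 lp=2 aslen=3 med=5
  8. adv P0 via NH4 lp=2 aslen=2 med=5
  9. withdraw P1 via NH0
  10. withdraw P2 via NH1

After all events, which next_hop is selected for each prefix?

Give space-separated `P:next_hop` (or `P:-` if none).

Answer: P0:NH4 P1:NH3 P2:NH0

Derivation:
Op 1: best P0=- P1=- P2=NH0
Op 2: best P0=- P1=NH0 P2=NH0
Op 3: best P0=- P1=NH3 P2=NH0
Op 4: best P0=- P1=NH3 P2=NH0
Op 5: best P0=- P1=NH3 P2=NH0
Op 6: best P0=NH0 P1=NH3 P2=NH0
Op 7: best P0=NH0 P1=NH3 P2=NH0
Op 8: best P0=NH4 P1=NH3 P2=NH0
Op 9: best P0=NH4 P1=NH3 P2=NH0
Op 10: best P0=NH4 P1=NH3 P2=NH0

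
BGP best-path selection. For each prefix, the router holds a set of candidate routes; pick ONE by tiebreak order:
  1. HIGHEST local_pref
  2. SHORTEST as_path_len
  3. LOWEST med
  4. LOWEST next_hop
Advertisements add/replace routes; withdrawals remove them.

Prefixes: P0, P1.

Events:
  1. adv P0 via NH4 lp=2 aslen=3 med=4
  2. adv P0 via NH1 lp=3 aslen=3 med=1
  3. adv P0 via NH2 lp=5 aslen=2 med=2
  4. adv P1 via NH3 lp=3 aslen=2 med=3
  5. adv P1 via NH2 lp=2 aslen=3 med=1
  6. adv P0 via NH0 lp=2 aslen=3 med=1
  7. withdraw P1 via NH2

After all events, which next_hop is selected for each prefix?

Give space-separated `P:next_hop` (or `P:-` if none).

Op 1: best P0=NH4 P1=-
Op 2: best P0=NH1 P1=-
Op 3: best P0=NH2 P1=-
Op 4: best P0=NH2 P1=NH3
Op 5: best P0=NH2 P1=NH3
Op 6: best P0=NH2 P1=NH3
Op 7: best P0=NH2 P1=NH3

Answer: P0:NH2 P1:NH3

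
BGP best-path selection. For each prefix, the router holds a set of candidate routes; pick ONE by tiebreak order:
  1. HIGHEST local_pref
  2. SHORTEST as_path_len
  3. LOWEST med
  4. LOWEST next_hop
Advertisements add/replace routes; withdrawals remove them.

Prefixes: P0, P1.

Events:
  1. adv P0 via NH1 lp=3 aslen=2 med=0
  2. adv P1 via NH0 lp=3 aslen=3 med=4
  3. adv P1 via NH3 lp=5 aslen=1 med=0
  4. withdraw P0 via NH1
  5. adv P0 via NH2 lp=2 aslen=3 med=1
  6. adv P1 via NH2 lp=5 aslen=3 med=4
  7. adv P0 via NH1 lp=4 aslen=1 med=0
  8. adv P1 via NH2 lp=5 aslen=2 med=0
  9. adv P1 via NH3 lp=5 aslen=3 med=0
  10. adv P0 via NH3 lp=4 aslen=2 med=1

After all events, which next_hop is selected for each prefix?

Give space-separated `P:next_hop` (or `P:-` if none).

Answer: P0:NH1 P1:NH2

Derivation:
Op 1: best P0=NH1 P1=-
Op 2: best P0=NH1 P1=NH0
Op 3: best P0=NH1 P1=NH3
Op 4: best P0=- P1=NH3
Op 5: best P0=NH2 P1=NH3
Op 6: best P0=NH2 P1=NH3
Op 7: best P0=NH1 P1=NH3
Op 8: best P0=NH1 P1=NH3
Op 9: best P0=NH1 P1=NH2
Op 10: best P0=NH1 P1=NH2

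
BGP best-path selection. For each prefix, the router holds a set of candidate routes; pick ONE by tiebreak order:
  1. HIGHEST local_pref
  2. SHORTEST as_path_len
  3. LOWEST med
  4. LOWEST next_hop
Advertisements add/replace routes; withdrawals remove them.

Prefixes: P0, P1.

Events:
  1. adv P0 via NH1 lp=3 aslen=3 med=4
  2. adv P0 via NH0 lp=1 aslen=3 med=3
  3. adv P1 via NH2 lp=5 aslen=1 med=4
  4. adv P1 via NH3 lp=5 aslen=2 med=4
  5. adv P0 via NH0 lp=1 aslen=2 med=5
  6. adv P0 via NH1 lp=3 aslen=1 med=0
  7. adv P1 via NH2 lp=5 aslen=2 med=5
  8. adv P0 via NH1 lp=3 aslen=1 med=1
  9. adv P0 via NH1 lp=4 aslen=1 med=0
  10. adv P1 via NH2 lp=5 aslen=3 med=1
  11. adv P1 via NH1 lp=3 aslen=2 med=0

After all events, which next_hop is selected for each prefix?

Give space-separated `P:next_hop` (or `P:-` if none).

Op 1: best P0=NH1 P1=-
Op 2: best P0=NH1 P1=-
Op 3: best P0=NH1 P1=NH2
Op 4: best P0=NH1 P1=NH2
Op 5: best P0=NH1 P1=NH2
Op 6: best P0=NH1 P1=NH2
Op 7: best P0=NH1 P1=NH3
Op 8: best P0=NH1 P1=NH3
Op 9: best P0=NH1 P1=NH3
Op 10: best P0=NH1 P1=NH3
Op 11: best P0=NH1 P1=NH3

Answer: P0:NH1 P1:NH3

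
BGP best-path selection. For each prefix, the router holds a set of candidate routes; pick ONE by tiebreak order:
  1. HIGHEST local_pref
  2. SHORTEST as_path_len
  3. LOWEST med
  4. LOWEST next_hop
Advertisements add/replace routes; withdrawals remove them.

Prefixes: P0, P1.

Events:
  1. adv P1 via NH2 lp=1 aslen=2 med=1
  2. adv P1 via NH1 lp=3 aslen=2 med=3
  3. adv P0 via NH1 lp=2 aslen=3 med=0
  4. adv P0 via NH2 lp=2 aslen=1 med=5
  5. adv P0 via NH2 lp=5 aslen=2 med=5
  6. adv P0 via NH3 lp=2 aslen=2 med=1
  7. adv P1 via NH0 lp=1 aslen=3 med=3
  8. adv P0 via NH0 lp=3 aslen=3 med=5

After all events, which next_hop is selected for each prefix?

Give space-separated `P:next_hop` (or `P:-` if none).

Answer: P0:NH2 P1:NH1

Derivation:
Op 1: best P0=- P1=NH2
Op 2: best P0=- P1=NH1
Op 3: best P0=NH1 P1=NH1
Op 4: best P0=NH2 P1=NH1
Op 5: best P0=NH2 P1=NH1
Op 6: best P0=NH2 P1=NH1
Op 7: best P0=NH2 P1=NH1
Op 8: best P0=NH2 P1=NH1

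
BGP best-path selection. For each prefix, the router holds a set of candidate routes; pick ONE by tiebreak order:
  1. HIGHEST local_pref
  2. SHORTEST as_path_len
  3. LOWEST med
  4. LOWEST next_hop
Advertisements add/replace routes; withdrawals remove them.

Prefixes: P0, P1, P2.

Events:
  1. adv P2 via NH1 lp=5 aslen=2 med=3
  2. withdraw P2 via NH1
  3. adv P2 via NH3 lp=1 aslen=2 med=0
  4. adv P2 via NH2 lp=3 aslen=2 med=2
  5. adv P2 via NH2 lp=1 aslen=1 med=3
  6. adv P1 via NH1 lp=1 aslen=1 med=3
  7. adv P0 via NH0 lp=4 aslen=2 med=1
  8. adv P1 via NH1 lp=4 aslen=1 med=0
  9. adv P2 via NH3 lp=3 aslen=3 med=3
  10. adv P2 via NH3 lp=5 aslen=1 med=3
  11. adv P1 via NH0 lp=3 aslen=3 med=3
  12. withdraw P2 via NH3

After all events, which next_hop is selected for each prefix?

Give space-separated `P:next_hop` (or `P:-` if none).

Op 1: best P0=- P1=- P2=NH1
Op 2: best P0=- P1=- P2=-
Op 3: best P0=- P1=- P2=NH3
Op 4: best P0=- P1=- P2=NH2
Op 5: best P0=- P1=- P2=NH2
Op 6: best P0=- P1=NH1 P2=NH2
Op 7: best P0=NH0 P1=NH1 P2=NH2
Op 8: best P0=NH0 P1=NH1 P2=NH2
Op 9: best P0=NH0 P1=NH1 P2=NH3
Op 10: best P0=NH0 P1=NH1 P2=NH3
Op 11: best P0=NH0 P1=NH1 P2=NH3
Op 12: best P0=NH0 P1=NH1 P2=NH2

Answer: P0:NH0 P1:NH1 P2:NH2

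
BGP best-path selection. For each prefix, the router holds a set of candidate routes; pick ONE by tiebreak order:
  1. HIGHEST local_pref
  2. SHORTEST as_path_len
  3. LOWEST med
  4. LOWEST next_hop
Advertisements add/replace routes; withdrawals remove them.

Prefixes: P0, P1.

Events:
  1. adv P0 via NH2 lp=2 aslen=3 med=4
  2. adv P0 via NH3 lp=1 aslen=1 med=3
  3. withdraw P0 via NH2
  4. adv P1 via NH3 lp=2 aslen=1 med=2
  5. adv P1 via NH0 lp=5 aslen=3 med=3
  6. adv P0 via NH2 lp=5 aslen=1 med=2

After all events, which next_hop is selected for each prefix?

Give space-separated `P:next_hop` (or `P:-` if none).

Op 1: best P0=NH2 P1=-
Op 2: best P0=NH2 P1=-
Op 3: best P0=NH3 P1=-
Op 4: best P0=NH3 P1=NH3
Op 5: best P0=NH3 P1=NH0
Op 6: best P0=NH2 P1=NH0

Answer: P0:NH2 P1:NH0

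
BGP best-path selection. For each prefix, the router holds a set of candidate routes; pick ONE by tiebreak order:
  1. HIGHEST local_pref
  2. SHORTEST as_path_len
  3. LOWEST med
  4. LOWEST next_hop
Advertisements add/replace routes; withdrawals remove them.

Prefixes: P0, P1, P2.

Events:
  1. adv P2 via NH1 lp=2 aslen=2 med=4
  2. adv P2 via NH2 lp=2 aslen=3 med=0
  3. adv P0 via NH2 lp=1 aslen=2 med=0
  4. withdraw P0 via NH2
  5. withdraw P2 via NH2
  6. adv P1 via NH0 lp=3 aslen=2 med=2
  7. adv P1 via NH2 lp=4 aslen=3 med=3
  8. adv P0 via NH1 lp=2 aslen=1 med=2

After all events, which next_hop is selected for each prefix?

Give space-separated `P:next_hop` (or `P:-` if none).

Answer: P0:NH1 P1:NH2 P2:NH1

Derivation:
Op 1: best P0=- P1=- P2=NH1
Op 2: best P0=- P1=- P2=NH1
Op 3: best P0=NH2 P1=- P2=NH1
Op 4: best P0=- P1=- P2=NH1
Op 5: best P0=- P1=- P2=NH1
Op 6: best P0=- P1=NH0 P2=NH1
Op 7: best P0=- P1=NH2 P2=NH1
Op 8: best P0=NH1 P1=NH2 P2=NH1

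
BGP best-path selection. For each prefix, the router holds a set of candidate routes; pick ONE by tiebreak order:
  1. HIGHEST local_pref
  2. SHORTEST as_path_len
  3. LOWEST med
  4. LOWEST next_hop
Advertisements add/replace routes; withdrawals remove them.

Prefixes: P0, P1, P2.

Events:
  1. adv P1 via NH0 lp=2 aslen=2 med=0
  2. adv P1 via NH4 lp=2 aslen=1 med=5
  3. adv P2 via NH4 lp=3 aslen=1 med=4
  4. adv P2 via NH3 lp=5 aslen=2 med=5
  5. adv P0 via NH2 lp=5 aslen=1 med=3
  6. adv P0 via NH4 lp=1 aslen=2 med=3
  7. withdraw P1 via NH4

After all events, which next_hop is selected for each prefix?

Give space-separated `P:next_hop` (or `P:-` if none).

Op 1: best P0=- P1=NH0 P2=-
Op 2: best P0=- P1=NH4 P2=-
Op 3: best P0=- P1=NH4 P2=NH4
Op 4: best P0=- P1=NH4 P2=NH3
Op 5: best P0=NH2 P1=NH4 P2=NH3
Op 6: best P0=NH2 P1=NH4 P2=NH3
Op 7: best P0=NH2 P1=NH0 P2=NH3

Answer: P0:NH2 P1:NH0 P2:NH3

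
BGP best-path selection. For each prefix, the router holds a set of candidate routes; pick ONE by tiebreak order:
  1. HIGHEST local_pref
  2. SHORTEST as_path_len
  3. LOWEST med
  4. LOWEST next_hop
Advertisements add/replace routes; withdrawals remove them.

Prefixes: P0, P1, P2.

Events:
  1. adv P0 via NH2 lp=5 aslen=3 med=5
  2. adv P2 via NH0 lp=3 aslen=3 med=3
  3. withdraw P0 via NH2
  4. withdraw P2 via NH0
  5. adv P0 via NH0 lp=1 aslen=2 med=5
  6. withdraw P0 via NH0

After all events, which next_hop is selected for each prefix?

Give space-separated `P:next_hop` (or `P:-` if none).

Answer: P0:- P1:- P2:-

Derivation:
Op 1: best P0=NH2 P1=- P2=-
Op 2: best P0=NH2 P1=- P2=NH0
Op 3: best P0=- P1=- P2=NH0
Op 4: best P0=- P1=- P2=-
Op 5: best P0=NH0 P1=- P2=-
Op 6: best P0=- P1=- P2=-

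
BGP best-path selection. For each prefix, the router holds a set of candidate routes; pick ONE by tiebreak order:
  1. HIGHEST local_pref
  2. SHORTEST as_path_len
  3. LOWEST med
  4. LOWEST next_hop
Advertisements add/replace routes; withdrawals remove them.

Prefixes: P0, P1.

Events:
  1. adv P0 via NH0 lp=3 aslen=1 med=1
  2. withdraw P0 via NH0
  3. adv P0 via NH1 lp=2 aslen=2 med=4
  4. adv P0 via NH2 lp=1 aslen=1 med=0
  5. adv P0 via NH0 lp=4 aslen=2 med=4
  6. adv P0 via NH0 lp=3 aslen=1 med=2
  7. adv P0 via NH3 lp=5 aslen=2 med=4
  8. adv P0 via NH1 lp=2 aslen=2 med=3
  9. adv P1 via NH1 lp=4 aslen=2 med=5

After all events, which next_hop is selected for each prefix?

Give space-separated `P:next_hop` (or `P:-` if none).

Op 1: best P0=NH0 P1=-
Op 2: best P0=- P1=-
Op 3: best P0=NH1 P1=-
Op 4: best P0=NH1 P1=-
Op 5: best P0=NH0 P1=-
Op 6: best P0=NH0 P1=-
Op 7: best P0=NH3 P1=-
Op 8: best P0=NH3 P1=-
Op 9: best P0=NH3 P1=NH1

Answer: P0:NH3 P1:NH1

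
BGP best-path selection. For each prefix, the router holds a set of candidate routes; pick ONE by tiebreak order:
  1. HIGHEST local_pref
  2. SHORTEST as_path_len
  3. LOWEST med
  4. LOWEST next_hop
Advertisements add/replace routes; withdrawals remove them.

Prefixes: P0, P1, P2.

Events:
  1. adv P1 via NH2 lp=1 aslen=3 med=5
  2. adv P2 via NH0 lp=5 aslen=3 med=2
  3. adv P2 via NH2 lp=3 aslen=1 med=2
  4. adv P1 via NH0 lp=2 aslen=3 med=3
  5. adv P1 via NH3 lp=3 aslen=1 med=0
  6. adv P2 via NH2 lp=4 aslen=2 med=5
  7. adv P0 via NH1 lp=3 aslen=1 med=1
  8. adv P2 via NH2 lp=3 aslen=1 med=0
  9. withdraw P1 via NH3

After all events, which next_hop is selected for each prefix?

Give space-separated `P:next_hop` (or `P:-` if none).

Answer: P0:NH1 P1:NH0 P2:NH0

Derivation:
Op 1: best P0=- P1=NH2 P2=-
Op 2: best P0=- P1=NH2 P2=NH0
Op 3: best P0=- P1=NH2 P2=NH0
Op 4: best P0=- P1=NH0 P2=NH0
Op 5: best P0=- P1=NH3 P2=NH0
Op 6: best P0=- P1=NH3 P2=NH0
Op 7: best P0=NH1 P1=NH3 P2=NH0
Op 8: best P0=NH1 P1=NH3 P2=NH0
Op 9: best P0=NH1 P1=NH0 P2=NH0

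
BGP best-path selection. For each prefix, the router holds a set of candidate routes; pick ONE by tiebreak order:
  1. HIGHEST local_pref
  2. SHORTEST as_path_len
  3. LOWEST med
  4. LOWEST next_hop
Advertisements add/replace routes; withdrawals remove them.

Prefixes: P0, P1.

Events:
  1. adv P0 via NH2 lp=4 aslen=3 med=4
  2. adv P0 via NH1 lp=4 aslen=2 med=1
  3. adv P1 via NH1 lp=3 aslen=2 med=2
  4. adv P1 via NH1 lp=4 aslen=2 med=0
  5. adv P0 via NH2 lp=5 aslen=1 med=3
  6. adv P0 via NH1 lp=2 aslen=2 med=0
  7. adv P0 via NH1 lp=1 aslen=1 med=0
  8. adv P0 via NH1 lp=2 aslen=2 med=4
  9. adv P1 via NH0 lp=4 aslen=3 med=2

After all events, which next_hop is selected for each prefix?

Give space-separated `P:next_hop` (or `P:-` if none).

Answer: P0:NH2 P1:NH1

Derivation:
Op 1: best P0=NH2 P1=-
Op 2: best P0=NH1 P1=-
Op 3: best P0=NH1 P1=NH1
Op 4: best P0=NH1 P1=NH1
Op 5: best P0=NH2 P1=NH1
Op 6: best P0=NH2 P1=NH1
Op 7: best P0=NH2 P1=NH1
Op 8: best P0=NH2 P1=NH1
Op 9: best P0=NH2 P1=NH1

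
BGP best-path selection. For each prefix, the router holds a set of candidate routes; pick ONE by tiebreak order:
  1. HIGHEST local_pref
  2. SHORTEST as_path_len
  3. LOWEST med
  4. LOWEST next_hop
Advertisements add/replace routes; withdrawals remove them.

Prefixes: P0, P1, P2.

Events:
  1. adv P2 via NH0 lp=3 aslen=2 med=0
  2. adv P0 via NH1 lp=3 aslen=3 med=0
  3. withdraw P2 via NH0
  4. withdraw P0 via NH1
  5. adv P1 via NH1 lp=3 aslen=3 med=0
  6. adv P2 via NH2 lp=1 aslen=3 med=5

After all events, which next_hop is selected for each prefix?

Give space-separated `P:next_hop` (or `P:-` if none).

Op 1: best P0=- P1=- P2=NH0
Op 2: best P0=NH1 P1=- P2=NH0
Op 3: best P0=NH1 P1=- P2=-
Op 4: best P0=- P1=- P2=-
Op 5: best P0=- P1=NH1 P2=-
Op 6: best P0=- P1=NH1 P2=NH2

Answer: P0:- P1:NH1 P2:NH2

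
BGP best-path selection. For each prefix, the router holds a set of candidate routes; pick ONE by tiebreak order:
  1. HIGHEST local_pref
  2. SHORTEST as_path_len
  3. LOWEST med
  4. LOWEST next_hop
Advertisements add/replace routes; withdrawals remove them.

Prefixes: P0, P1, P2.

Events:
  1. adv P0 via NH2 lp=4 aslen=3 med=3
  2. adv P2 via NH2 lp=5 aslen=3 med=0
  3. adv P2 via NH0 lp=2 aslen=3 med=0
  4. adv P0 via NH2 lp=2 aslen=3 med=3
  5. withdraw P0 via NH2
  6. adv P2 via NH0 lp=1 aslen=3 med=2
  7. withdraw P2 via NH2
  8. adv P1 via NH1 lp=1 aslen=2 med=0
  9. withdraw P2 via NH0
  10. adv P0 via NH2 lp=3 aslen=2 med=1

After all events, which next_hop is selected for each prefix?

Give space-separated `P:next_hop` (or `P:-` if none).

Answer: P0:NH2 P1:NH1 P2:-

Derivation:
Op 1: best P0=NH2 P1=- P2=-
Op 2: best P0=NH2 P1=- P2=NH2
Op 3: best P0=NH2 P1=- P2=NH2
Op 4: best P0=NH2 P1=- P2=NH2
Op 5: best P0=- P1=- P2=NH2
Op 6: best P0=- P1=- P2=NH2
Op 7: best P0=- P1=- P2=NH0
Op 8: best P0=- P1=NH1 P2=NH0
Op 9: best P0=- P1=NH1 P2=-
Op 10: best P0=NH2 P1=NH1 P2=-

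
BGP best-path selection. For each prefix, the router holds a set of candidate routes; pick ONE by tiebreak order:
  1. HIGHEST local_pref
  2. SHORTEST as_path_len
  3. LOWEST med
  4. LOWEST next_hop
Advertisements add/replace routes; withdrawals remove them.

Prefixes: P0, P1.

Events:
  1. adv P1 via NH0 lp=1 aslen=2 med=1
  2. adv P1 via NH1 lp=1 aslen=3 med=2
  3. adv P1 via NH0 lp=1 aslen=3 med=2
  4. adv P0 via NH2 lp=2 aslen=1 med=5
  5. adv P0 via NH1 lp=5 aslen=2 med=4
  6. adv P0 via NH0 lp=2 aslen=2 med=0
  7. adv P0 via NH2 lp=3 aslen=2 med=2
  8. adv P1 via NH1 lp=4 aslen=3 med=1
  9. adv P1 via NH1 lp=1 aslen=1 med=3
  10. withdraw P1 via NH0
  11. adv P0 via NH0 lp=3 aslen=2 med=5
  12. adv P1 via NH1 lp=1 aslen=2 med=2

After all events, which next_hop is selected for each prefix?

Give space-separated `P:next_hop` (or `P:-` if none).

Op 1: best P0=- P1=NH0
Op 2: best P0=- P1=NH0
Op 3: best P0=- P1=NH0
Op 4: best P0=NH2 P1=NH0
Op 5: best P0=NH1 P1=NH0
Op 6: best P0=NH1 P1=NH0
Op 7: best P0=NH1 P1=NH0
Op 8: best P0=NH1 P1=NH1
Op 9: best P0=NH1 P1=NH1
Op 10: best P0=NH1 P1=NH1
Op 11: best P0=NH1 P1=NH1
Op 12: best P0=NH1 P1=NH1

Answer: P0:NH1 P1:NH1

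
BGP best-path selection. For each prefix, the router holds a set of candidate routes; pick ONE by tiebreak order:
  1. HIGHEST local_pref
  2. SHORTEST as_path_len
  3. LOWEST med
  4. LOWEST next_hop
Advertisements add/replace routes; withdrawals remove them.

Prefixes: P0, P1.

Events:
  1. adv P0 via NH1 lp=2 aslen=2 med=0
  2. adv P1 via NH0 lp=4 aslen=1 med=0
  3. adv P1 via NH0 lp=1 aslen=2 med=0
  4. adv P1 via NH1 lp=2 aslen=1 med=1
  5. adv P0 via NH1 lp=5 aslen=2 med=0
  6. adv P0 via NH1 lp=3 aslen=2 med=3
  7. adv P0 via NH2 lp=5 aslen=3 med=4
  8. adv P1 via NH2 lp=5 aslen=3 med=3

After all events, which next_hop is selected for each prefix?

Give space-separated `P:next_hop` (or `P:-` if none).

Answer: P0:NH2 P1:NH2

Derivation:
Op 1: best P0=NH1 P1=-
Op 2: best P0=NH1 P1=NH0
Op 3: best P0=NH1 P1=NH0
Op 4: best P0=NH1 P1=NH1
Op 5: best P0=NH1 P1=NH1
Op 6: best P0=NH1 P1=NH1
Op 7: best P0=NH2 P1=NH1
Op 8: best P0=NH2 P1=NH2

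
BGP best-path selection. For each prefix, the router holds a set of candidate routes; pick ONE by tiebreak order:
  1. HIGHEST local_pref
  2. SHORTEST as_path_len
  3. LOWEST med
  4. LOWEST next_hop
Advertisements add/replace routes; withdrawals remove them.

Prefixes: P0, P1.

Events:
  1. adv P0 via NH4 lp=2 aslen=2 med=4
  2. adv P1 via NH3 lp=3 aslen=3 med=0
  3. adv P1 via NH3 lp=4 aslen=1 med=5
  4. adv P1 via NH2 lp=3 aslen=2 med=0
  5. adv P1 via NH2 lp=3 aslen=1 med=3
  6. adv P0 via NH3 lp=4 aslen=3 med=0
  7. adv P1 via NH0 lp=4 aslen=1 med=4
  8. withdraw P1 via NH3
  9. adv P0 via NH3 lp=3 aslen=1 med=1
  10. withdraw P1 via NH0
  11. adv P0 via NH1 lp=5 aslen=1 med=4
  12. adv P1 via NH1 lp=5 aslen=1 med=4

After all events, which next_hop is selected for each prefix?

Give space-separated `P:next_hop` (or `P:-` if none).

Op 1: best P0=NH4 P1=-
Op 2: best P0=NH4 P1=NH3
Op 3: best P0=NH4 P1=NH3
Op 4: best P0=NH4 P1=NH3
Op 5: best P0=NH4 P1=NH3
Op 6: best P0=NH3 P1=NH3
Op 7: best P0=NH3 P1=NH0
Op 8: best P0=NH3 P1=NH0
Op 9: best P0=NH3 P1=NH0
Op 10: best P0=NH3 P1=NH2
Op 11: best P0=NH1 P1=NH2
Op 12: best P0=NH1 P1=NH1

Answer: P0:NH1 P1:NH1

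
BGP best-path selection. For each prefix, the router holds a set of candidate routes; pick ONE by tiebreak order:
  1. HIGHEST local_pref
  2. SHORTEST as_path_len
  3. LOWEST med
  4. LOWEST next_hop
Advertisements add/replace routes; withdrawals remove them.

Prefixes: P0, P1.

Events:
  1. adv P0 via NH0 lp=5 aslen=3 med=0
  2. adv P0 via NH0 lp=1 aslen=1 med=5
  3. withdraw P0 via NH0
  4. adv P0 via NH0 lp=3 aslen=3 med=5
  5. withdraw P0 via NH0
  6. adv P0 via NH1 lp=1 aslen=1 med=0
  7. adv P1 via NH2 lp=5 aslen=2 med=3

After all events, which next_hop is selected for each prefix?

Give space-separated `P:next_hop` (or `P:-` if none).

Op 1: best P0=NH0 P1=-
Op 2: best P0=NH0 P1=-
Op 3: best P0=- P1=-
Op 4: best P0=NH0 P1=-
Op 5: best P0=- P1=-
Op 6: best P0=NH1 P1=-
Op 7: best P0=NH1 P1=NH2

Answer: P0:NH1 P1:NH2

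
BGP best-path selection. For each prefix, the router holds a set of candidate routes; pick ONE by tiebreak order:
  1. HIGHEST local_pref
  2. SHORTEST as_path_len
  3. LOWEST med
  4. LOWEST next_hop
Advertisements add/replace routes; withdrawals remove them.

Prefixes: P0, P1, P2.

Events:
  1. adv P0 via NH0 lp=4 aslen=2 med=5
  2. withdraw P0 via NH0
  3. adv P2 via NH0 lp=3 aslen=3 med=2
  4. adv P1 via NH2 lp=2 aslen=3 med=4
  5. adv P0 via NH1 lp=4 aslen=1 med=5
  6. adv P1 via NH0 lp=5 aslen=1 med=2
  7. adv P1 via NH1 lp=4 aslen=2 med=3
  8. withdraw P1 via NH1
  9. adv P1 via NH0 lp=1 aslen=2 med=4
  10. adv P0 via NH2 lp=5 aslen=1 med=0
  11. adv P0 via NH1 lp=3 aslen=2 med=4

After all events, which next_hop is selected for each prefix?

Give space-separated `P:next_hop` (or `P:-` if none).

Answer: P0:NH2 P1:NH2 P2:NH0

Derivation:
Op 1: best P0=NH0 P1=- P2=-
Op 2: best P0=- P1=- P2=-
Op 3: best P0=- P1=- P2=NH0
Op 4: best P0=- P1=NH2 P2=NH0
Op 5: best P0=NH1 P1=NH2 P2=NH0
Op 6: best P0=NH1 P1=NH0 P2=NH0
Op 7: best P0=NH1 P1=NH0 P2=NH0
Op 8: best P0=NH1 P1=NH0 P2=NH0
Op 9: best P0=NH1 P1=NH2 P2=NH0
Op 10: best P0=NH2 P1=NH2 P2=NH0
Op 11: best P0=NH2 P1=NH2 P2=NH0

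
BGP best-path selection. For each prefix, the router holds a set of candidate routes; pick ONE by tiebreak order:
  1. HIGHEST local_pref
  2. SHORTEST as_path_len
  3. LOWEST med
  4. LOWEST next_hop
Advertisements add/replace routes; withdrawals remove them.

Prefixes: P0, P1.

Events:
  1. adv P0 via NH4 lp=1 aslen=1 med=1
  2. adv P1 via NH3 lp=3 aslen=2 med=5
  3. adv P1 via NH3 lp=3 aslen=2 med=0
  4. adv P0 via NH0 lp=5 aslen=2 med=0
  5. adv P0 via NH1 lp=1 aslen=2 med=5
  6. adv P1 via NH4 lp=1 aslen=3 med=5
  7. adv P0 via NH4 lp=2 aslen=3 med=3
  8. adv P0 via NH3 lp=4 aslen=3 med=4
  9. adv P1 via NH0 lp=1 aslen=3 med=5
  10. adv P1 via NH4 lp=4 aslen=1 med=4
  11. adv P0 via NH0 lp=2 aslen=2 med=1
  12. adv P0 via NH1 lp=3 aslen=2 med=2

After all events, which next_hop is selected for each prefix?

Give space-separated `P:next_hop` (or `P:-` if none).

Answer: P0:NH3 P1:NH4

Derivation:
Op 1: best P0=NH4 P1=-
Op 2: best P0=NH4 P1=NH3
Op 3: best P0=NH4 P1=NH3
Op 4: best P0=NH0 P1=NH3
Op 5: best P0=NH0 P1=NH3
Op 6: best P0=NH0 P1=NH3
Op 7: best P0=NH0 P1=NH3
Op 8: best P0=NH0 P1=NH3
Op 9: best P0=NH0 P1=NH3
Op 10: best P0=NH0 P1=NH4
Op 11: best P0=NH3 P1=NH4
Op 12: best P0=NH3 P1=NH4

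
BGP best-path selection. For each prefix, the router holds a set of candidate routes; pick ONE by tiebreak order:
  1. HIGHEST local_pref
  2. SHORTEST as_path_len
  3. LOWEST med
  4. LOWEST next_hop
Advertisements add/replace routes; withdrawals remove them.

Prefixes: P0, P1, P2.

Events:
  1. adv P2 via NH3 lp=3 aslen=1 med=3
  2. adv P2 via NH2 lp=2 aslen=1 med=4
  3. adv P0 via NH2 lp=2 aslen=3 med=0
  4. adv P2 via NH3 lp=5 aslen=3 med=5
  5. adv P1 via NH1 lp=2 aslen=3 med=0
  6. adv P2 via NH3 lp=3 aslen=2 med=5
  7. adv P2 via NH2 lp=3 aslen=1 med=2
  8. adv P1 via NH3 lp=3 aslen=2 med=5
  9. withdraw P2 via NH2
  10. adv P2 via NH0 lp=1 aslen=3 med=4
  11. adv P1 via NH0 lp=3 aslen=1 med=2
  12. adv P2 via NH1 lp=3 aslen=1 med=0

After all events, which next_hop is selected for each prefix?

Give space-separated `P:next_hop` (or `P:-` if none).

Answer: P0:NH2 P1:NH0 P2:NH1

Derivation:
Op 1: best P0=- P1=- P2=NH3
Op 2: best P0=- P1=- P2=NH3
Op 3: best P0=NH2 P1=- P2=NH3
Op 4: best P0=NH2 P1=- P2=NH3
Op 5: best P0=NH2 P1=NH1 P2=NH3
Op 6: best P0=NH2 P1=NH1 P2=NH3
Op 7: best P0=NH2 P1=NH1 P2=NH2
Op 8: best P0=NH2 P1=NH3 P2=NH2
Op 9: best P0=NH2 P1=NH3 P2=NH3
Op 10: best P0=NH2 P1=NH3 P2=NH3
Op 11: best P0=NH2 P1=NH0 P2=NH3
Op 12: best P0=NH2 P1=NH0 P2=NH1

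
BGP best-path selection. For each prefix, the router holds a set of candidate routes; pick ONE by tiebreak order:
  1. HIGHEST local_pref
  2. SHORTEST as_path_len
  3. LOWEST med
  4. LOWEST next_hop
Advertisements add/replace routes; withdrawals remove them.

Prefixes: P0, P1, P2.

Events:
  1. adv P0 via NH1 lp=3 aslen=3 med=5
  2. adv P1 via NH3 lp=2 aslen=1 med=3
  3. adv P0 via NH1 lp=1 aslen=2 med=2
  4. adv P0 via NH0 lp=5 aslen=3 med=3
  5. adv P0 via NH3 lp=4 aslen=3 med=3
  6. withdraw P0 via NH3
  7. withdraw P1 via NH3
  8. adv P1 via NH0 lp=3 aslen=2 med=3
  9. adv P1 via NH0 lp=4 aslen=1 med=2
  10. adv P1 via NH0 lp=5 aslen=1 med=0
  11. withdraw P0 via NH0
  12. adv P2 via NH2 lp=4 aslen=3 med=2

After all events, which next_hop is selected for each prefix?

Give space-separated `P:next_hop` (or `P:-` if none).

Op 1: best P0=NH1 P1=- P2=-
Op 2: best P0=NH1 P1=NH3 P2=-
Op 3: best P0=NH1 P1=NH3 P2=-
Op 4: best P0=NH0 P1=NH3 P2=-
Op 5: best P0=NH0 P1=NH3 P2=-
Op 6: best P0=NH0 P1=NH3 P2=-
Op 7: best P0=NH0 P1=- P2=-
Op 8: best P0=NH0 P1=NH0 P2=-
Op 9: best P0=NH0 P1=NH0 P2=-
Op 10: best P0=NH0 P1=NH0 P2=-
Op 11: best P0=NH1 P1=NH0 P2=-
Op 12: best P0=NH1 P1=NH0 P2=NH2

Answer: P0:NH1 P1:NH0 P2:NH2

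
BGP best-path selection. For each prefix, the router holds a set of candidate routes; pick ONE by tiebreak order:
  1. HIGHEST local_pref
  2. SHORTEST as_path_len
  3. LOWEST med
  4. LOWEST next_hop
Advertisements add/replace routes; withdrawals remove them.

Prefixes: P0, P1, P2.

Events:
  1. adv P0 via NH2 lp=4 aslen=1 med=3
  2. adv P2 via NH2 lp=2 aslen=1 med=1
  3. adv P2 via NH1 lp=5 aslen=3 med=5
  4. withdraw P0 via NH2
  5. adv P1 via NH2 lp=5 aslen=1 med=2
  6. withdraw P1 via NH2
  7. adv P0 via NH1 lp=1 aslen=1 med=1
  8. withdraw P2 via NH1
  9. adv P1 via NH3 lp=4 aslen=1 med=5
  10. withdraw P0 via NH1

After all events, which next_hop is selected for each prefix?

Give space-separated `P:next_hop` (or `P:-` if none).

Answer: P0:- P1:NH3 P2:NH2

Derivation:
Op 1: best P0=NH2 P1=- P2=-
Op 2: best P0=NH2 P1=- P2=NH2
Op 3: best P0=NH2 P1=- P2=NH1
Op 4: best P0=- P1=- P2=NH1
Op 5: best P0=- P1=NH2 P2=NH1
Op 6: best P0=- P1=- P2=NH1
Op 7: best P0=NH1 P1=- P2=NH1
Op 8: best P0=NH1 P1=- P2=NH2
Op 9: best P0=NH1 P1=NH3 P2=NH2
Op 10: best P0=- P1=NH3 P2=NH2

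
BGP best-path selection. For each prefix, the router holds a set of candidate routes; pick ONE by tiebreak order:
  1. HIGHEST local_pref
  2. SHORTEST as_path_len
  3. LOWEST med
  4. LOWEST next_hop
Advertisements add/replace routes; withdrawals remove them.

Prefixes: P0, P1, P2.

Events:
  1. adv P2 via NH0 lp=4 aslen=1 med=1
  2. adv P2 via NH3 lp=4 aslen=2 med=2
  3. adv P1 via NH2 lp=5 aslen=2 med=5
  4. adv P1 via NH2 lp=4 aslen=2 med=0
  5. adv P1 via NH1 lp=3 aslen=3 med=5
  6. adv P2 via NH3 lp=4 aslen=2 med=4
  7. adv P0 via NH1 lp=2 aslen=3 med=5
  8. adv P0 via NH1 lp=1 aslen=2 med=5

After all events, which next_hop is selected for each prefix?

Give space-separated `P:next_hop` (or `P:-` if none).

Answer: P0:NH1 P1:NH2 P2:NH0

Derivation:
Op 1: best P0=- P1=- P2=NH0
Op 2: best P0=- P1=- P2=NH0
Op 3: best P0=- P1=NH2 P2=NH0
Op 4: best P0=- P1=NH2 P2=NH0
Op 5: best P0=- P1=NH2 P2=NH0
Op 6: best P0=- P1=NH2 P2=NH0
Op 7: best P0=NH1 P1=NH2 P2=NH0
Op 8: best P0=NH1 P1=NH2 P2=NH0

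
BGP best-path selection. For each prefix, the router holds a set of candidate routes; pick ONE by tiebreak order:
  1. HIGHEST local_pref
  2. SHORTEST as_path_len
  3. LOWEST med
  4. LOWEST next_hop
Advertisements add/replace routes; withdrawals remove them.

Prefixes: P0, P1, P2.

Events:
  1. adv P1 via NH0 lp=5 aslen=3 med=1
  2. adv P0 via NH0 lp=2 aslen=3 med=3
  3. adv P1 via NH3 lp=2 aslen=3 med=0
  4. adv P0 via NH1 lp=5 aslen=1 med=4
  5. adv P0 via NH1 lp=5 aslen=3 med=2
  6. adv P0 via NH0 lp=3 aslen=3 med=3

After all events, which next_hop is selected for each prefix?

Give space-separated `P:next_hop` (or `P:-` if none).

Op 1: best P0=- P1=NH0 P2=-
Op 2: best P0=NH0 P1=NH0 P2=-
Op 3: best P0=NH0 P1=NH0 P2=-
Op 4: best P0=NH1 P1=NH0 P2=-
Op 5: best P0=NH1 P1=NH0 P2=-
Op 6: best P0=NH1 P1=NH0 P2=-

Answer: P0:NH1 P1:NH0 P2:-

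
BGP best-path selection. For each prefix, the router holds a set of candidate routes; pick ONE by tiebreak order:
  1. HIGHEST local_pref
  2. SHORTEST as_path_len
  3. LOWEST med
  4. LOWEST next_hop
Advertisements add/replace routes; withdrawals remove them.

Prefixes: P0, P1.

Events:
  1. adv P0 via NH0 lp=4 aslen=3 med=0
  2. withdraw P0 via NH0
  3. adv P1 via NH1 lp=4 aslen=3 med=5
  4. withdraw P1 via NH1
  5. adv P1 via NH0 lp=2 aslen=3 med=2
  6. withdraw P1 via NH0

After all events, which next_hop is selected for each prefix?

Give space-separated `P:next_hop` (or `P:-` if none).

Op 1: best P0=NH0 P1=-
Op 2: best P0=- P1=-
Op 3: best P0=- P1=NH1
Op 4: best P0=- P1=-
Op 5: best P0=- P1=NH0
Op 6: best P0=- P1=-

Answer: P0:- P1:-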